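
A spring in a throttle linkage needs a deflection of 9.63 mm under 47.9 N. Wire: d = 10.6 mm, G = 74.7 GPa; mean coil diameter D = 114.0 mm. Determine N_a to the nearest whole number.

Required rate k = F/δ = 47.9/9.63 = 4.974 N/mm
N_a = Gd⁴/(8D³k) = (74.7×10³ × 10.6⁴)/(8 × 114.0³ × 4.974)
    = 9.4307e+08 / 5.89541e+07 = 16 → 16 coils

16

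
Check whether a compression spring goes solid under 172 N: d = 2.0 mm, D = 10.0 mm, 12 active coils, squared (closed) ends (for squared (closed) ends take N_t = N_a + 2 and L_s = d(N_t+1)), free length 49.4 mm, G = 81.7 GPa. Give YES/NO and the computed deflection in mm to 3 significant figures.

NO, δ = 12.6 mm

k = Gd⁴/(8D³N_a) = (81.7×10³)(2.0⁴)/(8·10.0³·12) = 13.617 N/mm
N_t = 14; L_s = 2.0·15 = 30 mm; δ_solid = L₀ − L_s = 49.4 − 30 = 19.4 mm
δ = F/k = 172/13.617 = 12.632 mm
δ < δ_solid → spring does not go solid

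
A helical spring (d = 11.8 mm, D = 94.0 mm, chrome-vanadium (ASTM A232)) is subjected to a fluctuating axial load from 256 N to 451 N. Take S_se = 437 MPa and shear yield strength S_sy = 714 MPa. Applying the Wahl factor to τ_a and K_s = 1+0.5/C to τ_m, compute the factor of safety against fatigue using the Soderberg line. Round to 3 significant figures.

C = D/d = 94.0/11.8 = 7.9661; K_W = (4C−1)/(4C−4)+0.615/C = 1.1849; K_s = 1+0.5/C = 1.0628
F_a = (F_max−F_min)/2 = 97.5 N; F_m = (F_max+F_min)/2 = 353.5 N
τ_a = K_W·8F_aD/(πd³) = 1.1849 × 14.205 = 16.83 MPa
τ_m = K_s·8F_mD/(πd³) = 1.0628 × 51.5 = 54.733 MPa
Soderberg: 1/n_f = τ_a/S_se + τ_m/S_sy = 16.83/437 + 54.733/714 = 0.03851 + 0.07666 = 0.11517
n_f = 1/0.11517 = 8.683

8.68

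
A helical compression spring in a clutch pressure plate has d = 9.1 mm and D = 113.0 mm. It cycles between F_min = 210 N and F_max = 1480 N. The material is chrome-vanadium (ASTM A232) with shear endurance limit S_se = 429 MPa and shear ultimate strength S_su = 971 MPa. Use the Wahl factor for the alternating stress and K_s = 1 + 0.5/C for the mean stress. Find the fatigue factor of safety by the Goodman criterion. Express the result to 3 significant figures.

1.02

C = D/d = 113.0/9.1 = 12.4176; K_W = (4C−1)/(4C−4)+0.615/C = 1.1152; K_s = 1+0.5/C = 1.0403
F_a = (F_max−F_min)/2 = 635 N; F_m = (F_max+F_min)/2 = 845 N
τ_a = K_W·8F_aD/(πd³) = 1.1152 × 242.48 = 270.41 MPa
τ_m = K_s·8F_mD/(πd³) = 1.0403 × 322.66 = 335.66 MPa
Goodman: 1/n_f = τ_a/S_se + τ_m/S_su = 270.41/429 + 335.66/971 = 0.63033 + 0.34568 = 0.97601
n_f = 1/0.97601 = 1.025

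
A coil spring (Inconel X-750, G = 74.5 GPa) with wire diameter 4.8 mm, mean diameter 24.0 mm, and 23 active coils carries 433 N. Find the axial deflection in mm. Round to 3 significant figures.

k = Gd⁴/(8D³N_a) = (74.5×10³)(4.8⁴)/(8·24.0³·23) = 15.548 N/mm
δ = F/k = 433 / 15.548 = 27.85 mm

27.8 mm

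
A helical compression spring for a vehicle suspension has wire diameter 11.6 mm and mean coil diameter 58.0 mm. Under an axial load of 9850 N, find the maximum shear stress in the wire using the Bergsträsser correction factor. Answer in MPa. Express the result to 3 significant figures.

1210 MPa

Spring index C = D/d = 58.0/11.6 = 5.0000
K_B = (4C+2)/(4C−3) = 22.000/17.000 = 1.2941
τ₀ = 8FD/(πd³) = 8·9850·58.0/(π·11.6³) = 4.5704e+06/4903.7 = 932.03 MPa
τ_max = K·τ₀ = 1.2941 × 932.03 = 1206.2 MPa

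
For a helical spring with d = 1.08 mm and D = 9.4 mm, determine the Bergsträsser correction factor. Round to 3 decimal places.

1.157

C = D/d = 9.4/1.08 = 8.7037
K_B = (4C+2)/(4C−3) = 36.815/31.815 = 1.1572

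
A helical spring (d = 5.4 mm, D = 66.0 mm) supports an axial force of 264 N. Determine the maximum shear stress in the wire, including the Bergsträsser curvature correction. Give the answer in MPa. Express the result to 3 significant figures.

Spring index C = D/d = 66.0/5.4 = 12.2222
K_B = (4C+2)/(4C−3) = 50.889/45.889 = 1.1090
τ₀ = 8FD/(πd³) = 8·264·66.0/(π·5.4³) = 139392/494.69 = 281.78 MPa
τ_max = K·τ₀ = 1.1090 × 281.78 = 312.48 MPa

312 MPa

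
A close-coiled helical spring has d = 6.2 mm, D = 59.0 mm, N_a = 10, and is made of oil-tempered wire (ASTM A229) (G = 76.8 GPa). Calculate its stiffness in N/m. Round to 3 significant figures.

k = Gd⁴/(8D³N_a) = (76.8×10³ × 6.2⁴) / (8 × 59.0³ × 10)
  = 1.13482e+08 / 1.64303e+07 = 6.9069 N/mm = 6906.9 N/m

6910 N/m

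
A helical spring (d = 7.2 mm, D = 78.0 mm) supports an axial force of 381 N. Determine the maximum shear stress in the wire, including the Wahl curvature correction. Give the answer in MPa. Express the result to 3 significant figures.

Spring index C = D/d = 78.0/7.2 = 10.8333
K_W = (4C−1)/(4C−4) + 0.615/C = 42.333/39.333 + 0.0568 = 1.1330
τ₀ = 8FD/(πd³) = 8·381·78.0/(π·7.2³) = 237744/1172.6 = 202.75 MPa
τ_max = K·τ₀ = 1.1330 × 202.75 = 229.72 MPa

230 MPa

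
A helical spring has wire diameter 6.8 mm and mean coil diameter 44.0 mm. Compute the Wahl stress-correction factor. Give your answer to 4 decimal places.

C = D/d = 44.0/6.8 = 6.4706
K_W = (4C−1)/(4C−4) + 0.615/C = 24.882/21.882 + 0.0950 = 1.2321

1.2321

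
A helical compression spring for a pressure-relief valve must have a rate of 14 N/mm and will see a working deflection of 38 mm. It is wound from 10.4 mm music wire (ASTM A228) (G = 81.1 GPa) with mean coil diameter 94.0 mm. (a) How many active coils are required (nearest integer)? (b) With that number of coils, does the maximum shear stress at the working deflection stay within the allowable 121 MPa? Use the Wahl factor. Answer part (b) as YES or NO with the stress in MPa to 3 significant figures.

(a) 10 coils; (b) NO, τ_max = 134 MPa

N_a = Gd⁴/(8D³k) = (81.1×10³)(10.4⁴)/(8·94.0³·14) = 10.2 → N_a = 10
Actual rate k = Gd⁴/(8D³·10) = 14.278 N/mm
Working load F = kδ = 14.278·38 = 542.58 N
C = 94.0/10.4 = 9.0385; K_W = (4C−1)/(4C−4)+0.615/C = 1.1613
τ_max = K_W·8FD/(πd³) = 1.1613·115.46 = 134.09 MPa
τ_max > 121 MPa → exceeds allowable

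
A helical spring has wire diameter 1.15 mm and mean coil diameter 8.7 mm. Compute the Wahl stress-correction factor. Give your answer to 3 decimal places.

C = D/d = 8.7/1.15 = 7.5652
K_W = (4C−1)/(4C−4) + 0.615/C = 29.261/26.261 + 0.0813 = 1.1955

1.196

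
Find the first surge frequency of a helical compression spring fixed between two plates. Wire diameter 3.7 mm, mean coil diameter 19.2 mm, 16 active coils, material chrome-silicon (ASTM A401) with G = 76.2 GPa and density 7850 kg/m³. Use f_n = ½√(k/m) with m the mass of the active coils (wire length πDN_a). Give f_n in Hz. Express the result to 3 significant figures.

220 Hz

k = Gd⁴/(8D³N_a) = (76.2×10³)(3.7⁴)/(8·19.2³·16) = 15.763 N/mm = 15763 N/m
Wire length L = πDN_a = π·19.2·16 = 965.1 mm
m = ρ·(πd²/4)·L = 7850 × 10.752×10⁻⁶ m² × 0.9651 m = 0.081458 kg
f_n = ½√(k/m) = 0.5·√(15763/0.081458) = 0.5·√(1.9351e+05) = 219.95 Hz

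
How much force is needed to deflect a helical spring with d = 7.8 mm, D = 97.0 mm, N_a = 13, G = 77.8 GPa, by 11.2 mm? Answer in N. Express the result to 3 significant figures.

k = Gd⁴/(8D³N_a) = (77.8×10³)(7.8⁴)/(8·97.0³·13) = 3.034 N/mm
F = k·δ = 3.034 × 11.2 = 33.98 N

34.0 N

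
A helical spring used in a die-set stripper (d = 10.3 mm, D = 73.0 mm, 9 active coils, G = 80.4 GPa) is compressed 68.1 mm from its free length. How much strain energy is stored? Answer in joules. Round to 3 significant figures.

k = Gd⁴/(8D³N_a) = (80.4×10³)(10.3⁴)/(8·73.0³·9) = 32.308 N/mm
U = ½kδ² = 0.5 × 32.308 × 68.1² = 74915 N·mm = 74.915 J

74.9 J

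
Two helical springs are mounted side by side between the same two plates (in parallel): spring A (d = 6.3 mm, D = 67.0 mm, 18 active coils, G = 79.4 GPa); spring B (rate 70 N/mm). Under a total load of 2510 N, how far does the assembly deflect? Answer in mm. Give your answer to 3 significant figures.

k_A = Gd⁴/(8D³N_a) = (79.4×10³)(6.3⁴)/(8·67.0³·18) = 2.888 N/mm
Parallel: k_eq = 2.888 + 70 = 72.888 N/mm
δ = F/k_eq = 2510/72.888 = 34.436 mm

34.4 mm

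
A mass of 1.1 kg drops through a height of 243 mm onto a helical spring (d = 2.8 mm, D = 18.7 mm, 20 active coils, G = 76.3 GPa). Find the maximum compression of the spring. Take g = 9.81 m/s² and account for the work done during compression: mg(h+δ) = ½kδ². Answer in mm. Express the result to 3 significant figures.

k = Gd⁴/(8D³N_a) = (76.3×10³)(2.8⁴)/(8·18.7³·20) = 4.4824 N/mm
W = mg = 1.1 × 9.81 = 10.791 N
½kδ² − Wδ − Wh = 0 → δ = (W + √(W² + 2kWh))/k
δ = (10.791 + √(116.45 + 23507.7))/4.4824 = (10.791 + 153.7)/4.4824 = 36.697 mm

36.7 mm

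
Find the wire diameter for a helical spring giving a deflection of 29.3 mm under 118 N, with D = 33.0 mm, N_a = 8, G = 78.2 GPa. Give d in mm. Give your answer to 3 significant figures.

Required rate k = F/δ = 118/29.3 = 4.0273 N/mm
d = (8D³N_a·k / G)^(1/4) = (8·33.0³·8·4.0273 / (78.2×10³))^0.25
  = (118.45)^0.25 = 3.2990 mm

3.30 mm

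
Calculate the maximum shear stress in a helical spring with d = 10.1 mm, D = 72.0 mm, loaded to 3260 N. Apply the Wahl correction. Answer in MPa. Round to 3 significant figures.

701 MPa

Spring index C = D/d = 72.0/10.1 = 7.1287
K_W = (4C−1)/(4C−4) + 0.615/C = 27.515/24.515 + 0.0863 = 1.2086
τ₀ = 8FD/(πd³) = 8·3260·72.0/(π·10.1³) = 1.87776e+06/3236.8 = 580.13 MPa
τ_max = K·τ₀ = 1.2086 × 580.13 = 701.17 MPa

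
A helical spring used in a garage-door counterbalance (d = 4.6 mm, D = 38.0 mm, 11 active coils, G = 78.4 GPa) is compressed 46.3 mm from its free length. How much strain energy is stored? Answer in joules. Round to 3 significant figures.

k = Gd⁴/(8D³N_a) = (78.4×10³)(4.6⁴)/(8·38.0³·11) = 7.2697 N/mm
U = ½kδ² = 0.5 × 7.2697 × 46.3² = 7791.9 N·mm = 7.7919 J

7.79 J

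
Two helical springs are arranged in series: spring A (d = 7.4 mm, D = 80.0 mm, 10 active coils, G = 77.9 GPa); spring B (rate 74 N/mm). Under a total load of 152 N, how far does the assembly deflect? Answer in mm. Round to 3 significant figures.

28.7 mm

k_A = Gd⁴/(8D³N_a) = (77.9×10³)(7.4⁴)/(8·80.0³·10) = 5.703 N/mm
Series: 1/k_eq = 1/5.703 + 1/74 = 0.18886; k_eq = 5.2949 N/mm
δ = F/k_eq = 152/5.2949 = 28.707 mm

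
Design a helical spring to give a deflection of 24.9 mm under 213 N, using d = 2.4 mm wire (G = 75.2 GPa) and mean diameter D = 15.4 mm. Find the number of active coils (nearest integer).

10

Required rate k = F/δ = 213/24.9 = 8.5542 N/mm
N_a = Gd⁴/(8D³k) = (75.2×10³ × 2.4⁴)/(8 × 15.4³ × 8.5542)
    = 2.49496e+06 / 249938 = 9.982 → 10 coils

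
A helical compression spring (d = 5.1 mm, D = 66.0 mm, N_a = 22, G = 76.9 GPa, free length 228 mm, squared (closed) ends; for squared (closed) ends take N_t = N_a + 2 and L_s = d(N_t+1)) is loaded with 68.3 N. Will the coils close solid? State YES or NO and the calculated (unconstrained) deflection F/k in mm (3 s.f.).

NO, δ = 66.4 mm

k = Gd⁴/(8D³N_a) = (76.9×10³)(5.1⁴)/(8·66.0³·22) = 1.0282 N/mm
N_t = 24; L_s = 5.1·25 = 127.5 mm; δ_solid = L₀ − L_s = 228 − 127.5 = 100.5 mm
δ = F/k = 68.3/1.0282 = 66.429 mm
δ < δ_solid → spring does not go solid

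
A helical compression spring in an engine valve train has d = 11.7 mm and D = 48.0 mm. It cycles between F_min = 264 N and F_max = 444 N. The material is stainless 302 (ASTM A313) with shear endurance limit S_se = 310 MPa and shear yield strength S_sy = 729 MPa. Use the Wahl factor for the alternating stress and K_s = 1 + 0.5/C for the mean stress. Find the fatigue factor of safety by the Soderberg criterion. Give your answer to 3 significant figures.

13.8

C = D/d = 48.0/11.7 = 4.1026; K_W = (4C−1)/(4C−4)+0.615/C = 1.3916; K_s = 1+0.5/C = 1.1219
F_a = (F_max−F_min)/2 = 90 N; F_m = (F_max+F_min)/2 = 354 N
τ_a = K_W·8F_aD/(πd³) = 1.3916 × 6.8686 = 9.5586 MPa
τ_m = K_s·8F_mD/(πd³) = 1.1219 × 27.016 = 30.309 MPa
Soderberg: 1/n_f = τ_a/S_se + τ_m/S_sy = 9.5586/310 + 30.309/729 = 0.03083 + 0.04158 = 0.07241
n_f = 1/0.07241 = 13.81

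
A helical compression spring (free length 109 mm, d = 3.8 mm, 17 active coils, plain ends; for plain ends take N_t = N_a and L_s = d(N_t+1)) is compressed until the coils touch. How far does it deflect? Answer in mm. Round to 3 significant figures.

40.6 mm

N_t = 17; L_s = 3.8·18 = 68.4 mm
δ_solid = L₀ − L_s = 109 − 68.4 = 40.6 mm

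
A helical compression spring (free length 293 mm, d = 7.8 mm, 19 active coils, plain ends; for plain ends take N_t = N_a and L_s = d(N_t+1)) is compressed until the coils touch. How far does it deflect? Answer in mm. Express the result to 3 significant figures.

N_t = 19; L_s = 7.8·20 = 156 mm
δ_solid = L₀ − L_s = 293 − 156 = 137 mm

137 mm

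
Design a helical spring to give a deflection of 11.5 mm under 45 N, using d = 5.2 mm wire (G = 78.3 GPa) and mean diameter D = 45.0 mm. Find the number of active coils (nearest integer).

20

Required rate k = F/δ = 45/11.5 = 3.913 N/mm
N_a = Gd⁴/(8D³k) = (78.3×10³ × 5.2⁴)/(8 × 45.0³ × 3.913)
    = 5.725e+07 / 2.85261e+06 = 20.07 → 20 coils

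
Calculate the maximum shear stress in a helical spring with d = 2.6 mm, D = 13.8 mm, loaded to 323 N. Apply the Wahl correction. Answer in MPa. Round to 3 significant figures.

Spring index C = D/d = 13.8/2.6 = 5.3077
K_W = (4C−1)/(4C−4) + 0.615/C = 20.231/17.231 + 0.1159 = 1.2900
τ₀ = 8FD/(πd³) = 8·323·13.8/(π·2.6³) = 35659.2/55.217 = 645.81 MPa
τ_max = K·τ₀ = 1.2900 × 645.81 = 833.07 MPa

833 MPa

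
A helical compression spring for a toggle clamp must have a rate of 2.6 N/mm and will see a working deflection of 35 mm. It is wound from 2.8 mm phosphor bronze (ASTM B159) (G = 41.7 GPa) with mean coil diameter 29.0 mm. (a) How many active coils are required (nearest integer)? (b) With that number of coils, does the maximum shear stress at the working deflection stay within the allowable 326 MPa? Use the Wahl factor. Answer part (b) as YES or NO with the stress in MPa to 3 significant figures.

(a) 5 coils; (b) NO, τ_max = 353 MPa

N_a = Gd⁴/(8D³k) = (41.7×10³)(2.8⁴)/(8·29.0³·2.6) = 5.053 → N_a = 5
Actual rate k = Gd⁴/(8D³·5) = 2.6273 N/mm
Working load F = kδ = 2.6273·35 = 91.956 N
C = 29.0/2.8 = 10.3571; K_W = (4C−1)/(4C−4)+0.615/C = 1.1395
τ_max = K_W·8FD/(πd³) = 1.1395·309.35 = 352.51 MPa
τ_max > 326 MPa → exceeds allowable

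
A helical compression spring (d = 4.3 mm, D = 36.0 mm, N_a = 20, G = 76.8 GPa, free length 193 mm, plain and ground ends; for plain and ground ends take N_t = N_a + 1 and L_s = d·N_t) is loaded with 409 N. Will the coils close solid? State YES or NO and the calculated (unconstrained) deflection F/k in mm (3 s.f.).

YES, δ = 116 mm

k = Gd⁴/(8D³N_a) = (76.8×10³)(4.3⁴)/(8·36.0³·20) = 3.5173 N/mm
N_t = 21; L_s = 4.3·21 = 90.3 mm; δ_solid = L₀ − L_s = 193 − 90.3 = 102.7 mm
δ = F/k = 409/3.5173 = 116.28 mm
δ ≥ δ_solid → spring goes solid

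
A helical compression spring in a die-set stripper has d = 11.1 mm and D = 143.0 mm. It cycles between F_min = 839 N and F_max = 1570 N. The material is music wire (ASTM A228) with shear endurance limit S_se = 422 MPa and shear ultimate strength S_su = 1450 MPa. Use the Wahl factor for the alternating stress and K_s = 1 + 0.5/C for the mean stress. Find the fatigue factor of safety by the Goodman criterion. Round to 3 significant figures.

C = D/d = 143.0/11.1 = 12.8829; K_W = (4C−1)/(4C−4)+0.615/C = 1.1109; K_s = 1+0.5/C = 1.0388
F_a = (F_max−F_min)/2 = 365.5 N; F_m = (F_max+F_min)/2 = 1204.5 N
τ_a = K_W·8F_aD/(πd³) = 1.1109 × 97.318 = 108.11 MPa
τ_m = K_s·8F_mD/(πd³) = 1.0388 × 320.71 = 333.16 MPa
Goodman: 1/n_f = τ_a/S_se + τ_m/S_su = 108.11/422 + 333.16/1450 = 0.25618 + 0.22976 = 0.48594
n_f = 1/0.48594 = 2.058

2.06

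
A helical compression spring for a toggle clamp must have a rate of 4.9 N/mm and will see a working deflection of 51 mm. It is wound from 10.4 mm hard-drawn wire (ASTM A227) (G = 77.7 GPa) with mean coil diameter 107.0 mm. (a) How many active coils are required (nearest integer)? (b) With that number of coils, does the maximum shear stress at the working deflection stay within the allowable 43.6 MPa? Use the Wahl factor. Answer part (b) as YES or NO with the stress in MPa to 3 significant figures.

(a) 19 coils; (b) NO, τ_max = 68.8 MPa

N_a = Gd⁴/(8D³k) = (77.7×10³)(10.4⁴)/(8·107.0³·4.9) = 18.93 → N_a = 19
Actual rate k = Gd⁴/(8D³·19) = 4.8816 N/mm
Working load F = kδ = 4.8816·51 = 248.96 N
C = 107.0/10.4 = 10.2885; K_W = (4C−1)/(4C−4)+0.615/C = 1.1405
τ_max = K_W·8FD/(πd³) = 1.1405·60.305 = 68.779 MPa
τ_max > 43.6 MPa → exceeds allowable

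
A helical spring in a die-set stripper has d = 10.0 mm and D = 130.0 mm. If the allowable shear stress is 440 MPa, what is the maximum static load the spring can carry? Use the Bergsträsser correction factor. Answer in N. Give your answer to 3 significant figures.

C = D/d = 130.0/10.0 = 13.0000
K_B = (4C+2)/(4C−3) = 54.000/49.000 = 1.1020
τ_max = K·8FD/(πd³) → F_max = τ_allow·πd³/(8DK)
F_max = 440·π·10.0³/(8·130.0·1.1020) = 1.3823e+06/1146.1 = 1206.1 N

1210 N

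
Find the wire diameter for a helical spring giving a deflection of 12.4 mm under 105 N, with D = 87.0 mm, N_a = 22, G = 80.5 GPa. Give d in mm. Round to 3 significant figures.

Required rate k = F/δ = 105/12.4 = 8.4677 N/mm
d = (8D³N_a·k / G)^(1/4) = (8·87.0³·22·8.4677 / (80.5×10³))^0.25
  = (12191)^0.25 = 10.5078 mm

10.5 mm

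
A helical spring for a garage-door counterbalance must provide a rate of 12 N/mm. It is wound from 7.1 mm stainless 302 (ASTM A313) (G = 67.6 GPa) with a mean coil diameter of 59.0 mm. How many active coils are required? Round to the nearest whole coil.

9

N_a = Gd⁴/(8D³k) = (67.6×10³ × 7.1⁴)/(8 × 59.0³ × 12)
    = 1.71783e+08 / 1.97164e+07 = 8.713 → 9 coils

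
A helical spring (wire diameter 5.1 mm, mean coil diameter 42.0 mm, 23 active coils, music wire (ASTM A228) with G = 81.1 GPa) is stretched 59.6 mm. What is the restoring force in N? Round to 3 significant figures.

k = Gd⁴/(8D³N_a) = (81.1×10³)(5.1⁴)/(8·42.0³·23) = 4.0247 N/mm
F = k·δ = 4.0247 × 59.6 = 239.87 N

240 N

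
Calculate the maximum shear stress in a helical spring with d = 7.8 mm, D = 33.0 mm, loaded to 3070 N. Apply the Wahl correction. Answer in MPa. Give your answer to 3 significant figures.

Spring index C = D/d = 33.0/7.8 = 4.2308
K_W = (4C−1)/(4C−4) + 0.615/C = 15.923/12.923 + 0.1454 = 1.3775
τ₀ = 8FD/(πd³) = 8·3070·33.0/(π·7.8³) = 810480/1490.8 = 543.64 MPa
τ_max = K·τ₀ = 1.3775 × 543.64 = 748.86 MPa

749 MPa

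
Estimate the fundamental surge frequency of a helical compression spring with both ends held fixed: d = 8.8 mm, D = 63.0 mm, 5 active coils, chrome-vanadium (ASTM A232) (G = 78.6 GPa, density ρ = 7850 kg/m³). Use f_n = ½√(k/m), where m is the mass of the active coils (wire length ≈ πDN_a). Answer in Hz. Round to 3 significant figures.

158 Hz

k = Gd⁴/(8D³N_a) = (78.6×10³)(8.8⁴)/(8·63.0³·5) = 47.127 N/mm = 47127 N/m
Wire length L = πDN_a = π·63.0·5 = 989.6 mm
m = ρ·(πd²/4)·L = 7850 × 60.821×10⁻⁶ m² × 0.9896 m = 0.47248 kg
f_n = ½√(k/m) = 0.5·√(47127/0.47248) = 0.5·√(99744) = 157.91 Hz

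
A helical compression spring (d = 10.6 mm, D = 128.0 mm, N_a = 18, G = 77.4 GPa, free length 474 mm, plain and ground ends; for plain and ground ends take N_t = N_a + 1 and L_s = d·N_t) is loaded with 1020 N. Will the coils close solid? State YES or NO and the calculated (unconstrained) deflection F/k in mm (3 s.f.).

YES, δ = 315 mm

k = Gd⁴/(8D³N_a) = (77.4×10³)(10.6⁴)/(8·128.0³·18) = 3.2357 N/mm
N_t = 19; L_s = 10.6·19 = 201.4 mm; δ_solid = L₀ − L_s = 474 − 201.4 = 272.6 mm
δ = F/k = 1020/3.2357 = 315.23 mm
δ ≥ δ_solid → spring goes solid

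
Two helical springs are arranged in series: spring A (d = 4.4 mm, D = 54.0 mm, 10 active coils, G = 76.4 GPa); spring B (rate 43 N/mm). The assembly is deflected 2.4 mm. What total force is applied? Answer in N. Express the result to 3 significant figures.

5.18 N

k_A = Gd⁴/(8D³N_a) = (76.4×10³)(4.4⁴)/(8·54.0³·10) = 2.2732 N/mm
Series: 1/k_eq = 1/2.2732 + 1/43 = 0.46317; k_eq = 2.159 N/mm
F = k_eq·δ = 2.159·2.4 = 5.1817 N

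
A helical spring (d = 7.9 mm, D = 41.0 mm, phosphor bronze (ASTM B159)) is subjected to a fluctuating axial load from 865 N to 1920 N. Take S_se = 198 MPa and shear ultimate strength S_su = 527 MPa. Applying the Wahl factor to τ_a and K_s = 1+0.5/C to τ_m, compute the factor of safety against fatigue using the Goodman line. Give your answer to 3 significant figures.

0.743

C = D/d = 41.0/7.9 = 5.1899; K_W = (4C−1)/(4C−4)+0.615/C = 1.2975; K_s = 1+0.5/C = 1.0963
F_a = (F_max−F_min)/2 = 527.5 N; F_m = (F_max+F_min)/2 = 1392.5 N
τ_a = K_W·8F_aD/(πd³) = 1.2975 × 111.7 = 144.94 MPa
τ_m = K_s·8F_mD/(πd³) = 1.0963 × 294.87 = 323.28 MPa
Goodman: 1/n_f = τ_a/S_se + τ_m/S_su = 144.94/198 + 323.28/527 = 0.73200 + 0.61344 = 1.3454
n_f = 1/1.3454 = 0.7433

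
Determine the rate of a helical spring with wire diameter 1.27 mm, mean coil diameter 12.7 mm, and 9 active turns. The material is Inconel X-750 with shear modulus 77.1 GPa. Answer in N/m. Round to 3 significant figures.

k = Gd⁴/(8D³N_a) = (77.1×10³ × 1.27⁴) / (8 × 12.7³ × 9)
  = 200572 / 147484 = 1.36 N/mm = 1360 N/m

1360 N/m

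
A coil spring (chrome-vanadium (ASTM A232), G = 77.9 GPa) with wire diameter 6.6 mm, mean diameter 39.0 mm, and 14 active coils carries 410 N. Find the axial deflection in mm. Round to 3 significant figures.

18.4 mm

k = Gd⁴/(8D³N_a) = (77.9×10³)(6.6⁴)/(8·39.0³·14) = 22.249 N/mm
δ = F/k = 410 / 22.249 = 18.428 mm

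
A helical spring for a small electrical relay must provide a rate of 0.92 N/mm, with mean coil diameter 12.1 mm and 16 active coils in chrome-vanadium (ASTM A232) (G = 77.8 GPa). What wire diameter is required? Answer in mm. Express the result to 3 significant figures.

1.28 mm

d = (8D³N_a·k / G)^(1/4) = (8·12.1³·16·0.92 / (77.8×10³))^0.25
  = (2.6815)^0.25 = 1.2797 mm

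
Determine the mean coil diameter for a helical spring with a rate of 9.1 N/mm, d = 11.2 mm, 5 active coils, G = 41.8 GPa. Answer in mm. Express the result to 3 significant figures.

D = (Gd⁴/(8N_a·k))^(1/3) = (41.8×10³·11.2⁴/(8·5·9.1))^(1/3)
  = (1.80695e+06)^(1/3) = 121.8005 mm

122 mm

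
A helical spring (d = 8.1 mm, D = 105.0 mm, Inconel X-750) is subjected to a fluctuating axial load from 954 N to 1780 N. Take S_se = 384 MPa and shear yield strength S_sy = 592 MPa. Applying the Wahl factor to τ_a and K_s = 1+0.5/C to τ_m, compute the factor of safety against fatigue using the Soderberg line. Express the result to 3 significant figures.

0.553

C = D/d = 105.0/8.1 = 12.9630; K_W = (4C−1)/(4C−4)+0.615/C = 1.1101; K_s = 1+0.5/C = 1.0386
F_a = (F_max−F_min)/2 = 413 N; F_m = (F_max+F_min)/2 = 1367 N
τ_a = K_W·8F_aD/(πd³) = 1.1101 × 207.79 = 230.68 MPa
τ_m = K_s·8F_mD/(πd³) = 1.0386 × 687.77 = 714.3 MPa
Soderberg: 1/n_f = τ_a/S_se + τ_m/S_sy = 230.68/384 + 714.3/592 = 0.60072 + 1.20658 = 1.8073
n_f = 1/1.8073 = 0.5533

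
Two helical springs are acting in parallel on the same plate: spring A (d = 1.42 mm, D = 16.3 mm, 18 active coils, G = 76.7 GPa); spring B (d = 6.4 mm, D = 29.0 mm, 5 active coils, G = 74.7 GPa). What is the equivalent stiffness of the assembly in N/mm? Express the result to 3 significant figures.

k_A = Gd⁴/(8D³N_a) = (76.7×10³)(1.42⁴)/(8·16.3³·18) = 0.50006 N/mm
k_B = Gd⁴/(8D³N_a) = (74.7×10³)(6.4⁴)/(8·29.0³·5) = 128.47 N/mm
Parallel: k_eq = 0.50006 + 128.47 = 128.97 N/mm

129 N/mm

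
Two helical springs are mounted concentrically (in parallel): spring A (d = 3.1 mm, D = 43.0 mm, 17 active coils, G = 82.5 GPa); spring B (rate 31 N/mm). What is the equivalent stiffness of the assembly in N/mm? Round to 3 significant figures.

31.7 N/mm

k_A = Gd⁴/(8D³N_a) = (82.5×10³)(3.1⁴)/(8·43.0³·17) = 0.70462 N/mm
Parallel: k_eq = 0.70462 + 31 = 31.705 N/mm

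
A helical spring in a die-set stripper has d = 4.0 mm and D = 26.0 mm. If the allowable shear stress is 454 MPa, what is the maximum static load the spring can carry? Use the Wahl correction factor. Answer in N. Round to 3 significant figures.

357 N

C = D/d = 26.0/4.0 = 6.5000
K_W = (4C−1)/(4C−4) + 0.615/C = 25.000/22.000 + 0.0946 = 1.2310
τ_max = K·8FD/(πd³) → F_max = τ_allow·πd³/(8DK)
F_max = 454·π·4.0³/(8·26.0·1.2310) = 91282/256.04 = 356.51 N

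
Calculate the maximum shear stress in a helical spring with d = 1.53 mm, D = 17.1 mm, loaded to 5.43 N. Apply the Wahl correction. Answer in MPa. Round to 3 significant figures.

74.5 MPa

Spring index C = D/d = 17.1/1.53 = 11.1765
K_W = (4C−1)/(4C−4) + 0.615/C = 43.706/40.706 + 0.0550 = 1.1287
τ₀ = 8FD/(πd³) = 8·5.43·17.1/(π·1.53³) = 742.824/11.252 = 66.018 MPa
τ_max = K·τ₀ = 1.1287 × 66.018 = 74.516 MPa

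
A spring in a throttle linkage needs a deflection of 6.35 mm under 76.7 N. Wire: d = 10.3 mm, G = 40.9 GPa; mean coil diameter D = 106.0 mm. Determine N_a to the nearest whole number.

4

Required rate k = F/δ = 76.7/6.35 = 12.079 N/mm
N_a = Gd⁴/(8D³k) = (40.9×10³ × 10.3⁴)/(8 × 106.0³ × 12.079)
    = 4.60333e+08 / 1.15088e+08 = 4 → 4 coils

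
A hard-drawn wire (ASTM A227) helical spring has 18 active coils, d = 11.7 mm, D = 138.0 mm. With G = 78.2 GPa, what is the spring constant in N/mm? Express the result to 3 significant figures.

k = Gd⁴/(8D³N_a) = (78.2×10³ × 11.7⁴) / (8 × 138.0³ × 18)
  = 1.46538e+09 / 3.78442e+08 = 3.8721 N/mm

3.87 N/mm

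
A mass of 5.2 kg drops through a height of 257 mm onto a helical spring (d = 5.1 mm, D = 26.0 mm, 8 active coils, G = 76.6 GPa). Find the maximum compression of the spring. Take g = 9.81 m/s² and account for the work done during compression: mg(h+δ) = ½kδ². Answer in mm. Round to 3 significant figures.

25.0 mm

k = Gd⁴/(8D³N_a) = (76.6×10³)(5.1⁴)/(8·26.0³·8) = 46.069 N/mm
W = mg = 5.2 × 9.81 = 51.012 N
½kδ² − Wδ − Wh = 0 → δ = (W + √(W² + 2kWh))/k
δ = (51.012 + √(2602.2 + 1.20794e+06))/46.069 = (51.012 + 1100.2)/46.069 = 24.99 mm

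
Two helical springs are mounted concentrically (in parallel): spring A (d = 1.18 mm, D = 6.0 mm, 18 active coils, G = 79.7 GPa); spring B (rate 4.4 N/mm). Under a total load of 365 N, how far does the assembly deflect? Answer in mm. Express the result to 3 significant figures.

k_A = Gd⁴/(8D³N_a) = (79.7×10³)(1.18⁴)/(8·6.0³·18) = 4.9679 N/mm
Parallel: k_eq = 4.9679 + 4.4 = 9.3679 N/mm
δ = F/k_eq = 365/9.3679 = 38.963 mm

39.0 mm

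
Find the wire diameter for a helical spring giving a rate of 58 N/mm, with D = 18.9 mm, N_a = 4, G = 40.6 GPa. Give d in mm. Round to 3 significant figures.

4.19 mm

d = (8D³N_a·k / G)^(1/4) = (8·18.9³·4·58 / (40.6×10³))^0.25
  = (308.63)^0.25 = 4.1914 mm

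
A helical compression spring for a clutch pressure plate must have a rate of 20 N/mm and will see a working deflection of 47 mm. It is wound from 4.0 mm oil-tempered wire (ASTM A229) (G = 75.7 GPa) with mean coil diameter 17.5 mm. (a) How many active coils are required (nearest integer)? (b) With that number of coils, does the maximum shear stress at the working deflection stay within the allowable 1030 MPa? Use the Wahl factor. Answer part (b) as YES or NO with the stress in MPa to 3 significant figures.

(a) 23 coils; (b) YES, τ_max = 876 MPa

N_a = Gd⁴/(8D³k) = (75.7×10³)(4.0⁴)/(8·17.5³·20) = 22.6 → N_a = 23
Actual rate k = Gd⁴/(8D³·23) = 19.652 N/mm
Working load F = kδ = 19.652·47 = 923.64 N
C = 17.5/4.0 = 4.3750; K_W = (4C−1)/(4C−4)+0.615/C = 1.3628
τ_max = K_W·8FD/(πd³) = 1.3628·643.13 = 876.46 MPa
τ_max ≤ 1030 MPa → acceptable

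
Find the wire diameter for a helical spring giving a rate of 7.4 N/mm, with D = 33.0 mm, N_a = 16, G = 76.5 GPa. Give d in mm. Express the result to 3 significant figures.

4.59 mm

d = (8D³N_a·k / G)^(1/4) = (8·33.0³·16·7.4 / (76.5×10³))^0.25
  = (444.96)^0.25 = 4.5928 mm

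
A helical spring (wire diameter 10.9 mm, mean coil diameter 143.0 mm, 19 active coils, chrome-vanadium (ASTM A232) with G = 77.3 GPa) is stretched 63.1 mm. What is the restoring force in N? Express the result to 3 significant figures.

155 N

k = Gd⁴/(8D³N_a) = (77.3×10³)(10.9⁴)/(8·143.0³·19) = 2.4549 N/mm
F = k·δ = 2.4549 × 63.1 = 154.9 N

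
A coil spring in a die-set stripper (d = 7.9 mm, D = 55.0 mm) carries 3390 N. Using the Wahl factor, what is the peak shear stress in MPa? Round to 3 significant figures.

Spring index C = D/d = 55.0/7.9 = 6.9620
K_W = (4C−1)/(4C−4) + 0.615/C = 26.848/23.848 + 0.0883 = 1.2141
τ₀ = 8FD/(πd³) = 8·3390·55.0/(π·7.9³) = 1.4916e+06/1548.9 = 962.99 MPa
τ_max = K·τ₀ = 1.2141 × 962.99 = 1169.2 MPa

1170 MPa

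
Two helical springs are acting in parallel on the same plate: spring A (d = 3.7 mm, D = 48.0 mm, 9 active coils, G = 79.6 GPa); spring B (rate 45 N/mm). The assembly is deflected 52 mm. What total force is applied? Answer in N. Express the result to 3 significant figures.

2440 N

k_A = Gd⁴/(8D³N_a) = (79.6×10³)(3.7⁴)/(8·48.0³·9) = 1.8735 N/mm
Parallel: k_eq = 1.8735 + 45 = 46.874 N/mm
F = k_eq·δ = 46.874·52 = 2437.4 N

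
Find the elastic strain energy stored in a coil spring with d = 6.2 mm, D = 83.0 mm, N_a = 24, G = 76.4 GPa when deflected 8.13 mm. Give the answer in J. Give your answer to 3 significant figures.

k = Gd⁴/(8D³N_a) = (76.4×10³)(6.2⁴)/(8·83.0³·24) = 1.0283 N/mm
U = ½kδ² = 0.5 × 1.0283 × 8.13² = 33.984 N·mm = 0.033984 J

0.0340 J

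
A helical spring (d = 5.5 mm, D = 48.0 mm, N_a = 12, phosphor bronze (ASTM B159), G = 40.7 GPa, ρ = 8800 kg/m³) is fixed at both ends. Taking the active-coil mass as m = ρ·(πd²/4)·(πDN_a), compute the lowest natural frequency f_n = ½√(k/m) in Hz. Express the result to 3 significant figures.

k = Gd⁴/(8D³N_a) = (40.7×10³)(5.5⁴)/(8·48.0³·12) = 3.5079 N/mm = 3507.9 N/m
Wire length L = πDN_a = π·48.0·12 = 1809.6 mm
m = ρ·(πd²/4)·L = 8800 × 23.758×10⁻⁶ m² × 1.8096 m = 0.37833 kg
f_n = ½√(k/m) = 0.5·√(3507.9/0.37833) = 0.5·√(9272.1) = 48.146 Hz

48.1 Hz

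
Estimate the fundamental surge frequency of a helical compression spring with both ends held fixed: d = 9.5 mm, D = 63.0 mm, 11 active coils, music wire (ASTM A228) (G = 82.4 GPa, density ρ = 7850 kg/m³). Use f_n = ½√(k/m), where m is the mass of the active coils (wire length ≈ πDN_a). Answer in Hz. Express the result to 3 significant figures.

79.3 Hz

k = Gd⁴/(8D³N_a) = (82.4×10³)(9.5⁴)/(8·63.0³·11) = 30.501 N/mm = 30501 N/m
Wire length L = πDN_a = π·63.0·11 = 2177.1 mm
m = ρ·(πd²/4)·L = 7850 × 70.882×10⁻⁶ m² × 2.1771 m = 1.2114 kg
f_n = ½√(k/m) = 0.5·√(30501/1.2114) = 0.5·√(25178) = 79.338 Hz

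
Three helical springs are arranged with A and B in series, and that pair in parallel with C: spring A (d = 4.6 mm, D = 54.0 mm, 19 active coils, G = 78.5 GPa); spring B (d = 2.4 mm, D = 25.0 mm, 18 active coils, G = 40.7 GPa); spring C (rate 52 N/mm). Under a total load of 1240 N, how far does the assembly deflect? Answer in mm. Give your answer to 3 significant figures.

k_A = Gd⁴/(8D³N_a) = (78.5×10³)(4.6⁴)/(8·54.0³·19) = 1.4685 N/mm
k_B = Gd⁴/(8D³N_a) = (40.7×10³)(2.4⁴)/(8·25.0³·18) = 0.60015 N/mm
Springs A,B series: k_AB = 1/(1/1.4685+1/0.60015) = 0.42603 N/mm; parallel with C: k_eq = 0.42603+52 = 52.426 N/mm
δ = F/k_eq = 1240/52.426 = 23.652 mm

23.7 mm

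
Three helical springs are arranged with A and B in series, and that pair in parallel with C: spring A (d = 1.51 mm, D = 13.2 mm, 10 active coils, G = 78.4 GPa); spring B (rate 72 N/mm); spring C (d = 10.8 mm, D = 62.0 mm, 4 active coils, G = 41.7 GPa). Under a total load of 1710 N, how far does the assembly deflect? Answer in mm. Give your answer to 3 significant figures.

k_A = Gd⁴/(8D³N_a) = (78.4×10³)(1.51⁴)/(8·13.2³·10) = 2.2152 N/mm
k_C = Gd⁴/(8D³N_a) = (41.7×10³)(10.8⁴)/(8·62.0³·4) = 74.389 N/mm
Springs A,B series: k_AB = 1/(1/2.2152+1/72) = 2.1491 N/mm; parallel with C: k_eq = 2.1491+74.389 = 76.538 N/mm
δ = F/k_eq = 1710/76.538 = 22.342 mm

22.3 mm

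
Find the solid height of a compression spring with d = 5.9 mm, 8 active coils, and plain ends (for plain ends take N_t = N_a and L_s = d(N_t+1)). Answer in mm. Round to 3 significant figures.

53.1 mm

plain ends: N_t = N_a = 8
L_s = d·(N_t+1) = 5.9 × 9 = 53.1 mm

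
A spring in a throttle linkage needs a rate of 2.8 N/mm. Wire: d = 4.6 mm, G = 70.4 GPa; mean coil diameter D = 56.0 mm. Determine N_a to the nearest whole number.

8

N_a = Gd⁴/(8D³k) = (70.4×10³ × 4.6⁴)/(8 × 56.0³ × 2.8)
    = 3.15213e+07 / 3.9338e+06 = 8.013 → 8 coils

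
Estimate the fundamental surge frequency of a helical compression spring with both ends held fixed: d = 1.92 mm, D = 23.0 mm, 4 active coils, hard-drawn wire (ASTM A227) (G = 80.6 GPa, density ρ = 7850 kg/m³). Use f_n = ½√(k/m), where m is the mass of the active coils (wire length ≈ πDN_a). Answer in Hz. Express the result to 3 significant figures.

k = Gd⁴/(8D³N_a) = (80.6×10³)(1.92⁴)/(8·23.0³·4) = 2.8132 N/mm = 2813.2 N/m
Wire length L = πDN_a = π·23.0·4 = 289.03 mm
m = ρ·(πd²/4)·L = 7850 × 2.8953×10⁻⁶ m² × 0.28903 m = 0.006569 kg
f_n = ½√(k/m) = 0.5·√(2813.2/0.006569) = 0.5·√(4.2826e+05) = 327.21 Hz

327 Hz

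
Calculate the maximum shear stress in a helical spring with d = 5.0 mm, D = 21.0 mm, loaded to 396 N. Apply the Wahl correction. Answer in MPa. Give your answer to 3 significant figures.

Spring index C = D/d = 21.0/5.0 = 4.2000
K_W = (4C−1)/(4C−4) + 0.615/C = 15.800/12.800 + 0.1464 = 1.3808
τ₀ = 8FD/(πd³) = 8·396·21.0/(π·5.0³) = 66528/392.7 = 169.41 MPa
τ_max = K·τ₀ = 1.3808 × 169.41 = 233.92 MPa

234 MPa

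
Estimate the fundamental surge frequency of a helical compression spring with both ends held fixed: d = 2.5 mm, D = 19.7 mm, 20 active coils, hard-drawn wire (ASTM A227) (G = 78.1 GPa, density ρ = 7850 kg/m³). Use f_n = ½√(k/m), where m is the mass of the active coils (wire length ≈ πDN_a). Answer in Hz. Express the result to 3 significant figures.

114 Hz

k = Gd⁴/(8D³N_a) = (78.1×10³)(2.5⁴)/(8·19.7³·20) = 2.494 N/mm = 2494 N/m
Wire length L = πDN_a = π·19.7·20 = 1237.8 mm
m = ρ·(πd²/4)·L = 7850 × 4.9087×10⁻⁶ m² × 1.2378 m = 0.047696 kg
f_n = ½√(k/m) = 0.5·√(2494/0.047696) = 0.5·√(52289) = 114.33 Hz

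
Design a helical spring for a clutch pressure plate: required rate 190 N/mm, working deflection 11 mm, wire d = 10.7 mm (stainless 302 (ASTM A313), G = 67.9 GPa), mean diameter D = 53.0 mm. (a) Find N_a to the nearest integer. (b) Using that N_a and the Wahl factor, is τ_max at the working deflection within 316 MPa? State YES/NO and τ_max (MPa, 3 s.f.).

N_a = Gd⁴/(8D³k) = (67.9×10³)(10.7⁴)/(8·53.0³·190) = 3.933 → N_a = 4
Actual rate k = Gd⁴/(8D³·4) = 186.82 N/mm
Working load F = kδ = 186.82·11 = 2055 N
C = 53.0/10.7 = 4.9533; K_W = (4C−1)/(4C−4)+0.615/C = 1.3139
τ_max = K_W·8FD/(πd³) = 1.3139·226.4 = 297.47 MPa
τ_max ≤ 316 MPa → acceptable

(a) 4 coils; (b) YES, τ_max = 297 MPa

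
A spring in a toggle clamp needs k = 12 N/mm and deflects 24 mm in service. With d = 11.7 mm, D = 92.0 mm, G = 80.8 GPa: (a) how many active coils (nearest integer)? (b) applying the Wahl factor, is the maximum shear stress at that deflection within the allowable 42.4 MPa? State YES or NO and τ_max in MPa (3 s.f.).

(a) 20 coils; (b) NO, τ_max = 50.7 MPa

N_a = Gd⁴/(8D³k) = (80.8×10³)(11.7⁴)/(8·92.0³·12) = 20.25 → N_a = 20
Actual rate k = Gd⁴/(8D³·20) = 12.153 N/mm
Working load F = kδ = 12.153·24 = 291.66 N
C = 92.0/11.7 = 7.8632; K_W = (4C−1)/(4C−4)+0.615/C = 1.1875
τ_max = K_W·8FD/(πd³) = 1.1875·42.663 = 50.662 MPa
τ_max > 42.4 MPa → exceeds allowable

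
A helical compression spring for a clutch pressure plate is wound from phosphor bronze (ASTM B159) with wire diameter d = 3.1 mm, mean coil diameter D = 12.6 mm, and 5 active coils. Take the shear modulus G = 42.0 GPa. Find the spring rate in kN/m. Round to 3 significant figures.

48.5 kN/m

k = Gd⁴/(8D³N_a) = (42.0×10³ × 3.1⁴) / (8 × 12.6³ × 5)
  = 3.87879e+06 / 80015 = 48.476 N/mm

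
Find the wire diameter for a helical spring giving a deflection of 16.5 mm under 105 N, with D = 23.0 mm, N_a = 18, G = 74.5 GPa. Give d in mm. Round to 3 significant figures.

Required rate k = F/δ = 105/16.5 = 6.3636 N/mm
d = (8D³N_a·k / G)^(1/4) = (8·23.0³·18·6.3636 / (74.5×10³))^0.25
  = (149.66)^0.25 = 3.4976 mm

3.50 mm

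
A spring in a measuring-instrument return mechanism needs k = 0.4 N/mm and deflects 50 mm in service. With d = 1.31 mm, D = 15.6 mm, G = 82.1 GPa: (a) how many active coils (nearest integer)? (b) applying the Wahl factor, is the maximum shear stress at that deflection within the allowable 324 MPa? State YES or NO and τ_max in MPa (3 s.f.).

(a) 20 coils; (b) NO, τ_max = 394 MPa

N_a = Gd⁴/(8D³k) = (82.1×10³)(1.31⁴)/(8·15.6³·0.4) = 19.9 → N_a = 20
Actual rate k = Gd⁴/(8D³·20) = 0.39805 N/mm
Working load F = kδ = 0.39805·50 = 19.902 N
C = 15.6/1.31 = 11.9084; K_W = (4C−1)/(4C−4)+0.615/C = 1.1204
τ_max = K_W·8FD/(πd³) = 1.1204·351.69 = 394.03 MPa
τ_max > 324 MPa → exceeds allowable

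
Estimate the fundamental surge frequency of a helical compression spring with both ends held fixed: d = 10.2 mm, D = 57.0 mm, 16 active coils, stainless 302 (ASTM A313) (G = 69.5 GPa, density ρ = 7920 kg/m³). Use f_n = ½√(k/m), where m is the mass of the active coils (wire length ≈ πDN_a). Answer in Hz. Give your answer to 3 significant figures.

k = Gd⁴/(8D³N_a) = (69.5×10³)(10.2⁴)/(8·57.0³·16) = 31.736 N/mm = 31736 N/m
Wire length L = πDN_a = π·57.0·16 = 2865.1 mm
m = ρ·(πd²/4)·L = 7920 × 81.713×10⁻⁶ m² × 2.8651 m = 1.8542 kg
f_n = ½√(k/m) = 0.5·√(31736/1.8542) = 0.5·√(17116) = 65.413 Hz

65.4 Hz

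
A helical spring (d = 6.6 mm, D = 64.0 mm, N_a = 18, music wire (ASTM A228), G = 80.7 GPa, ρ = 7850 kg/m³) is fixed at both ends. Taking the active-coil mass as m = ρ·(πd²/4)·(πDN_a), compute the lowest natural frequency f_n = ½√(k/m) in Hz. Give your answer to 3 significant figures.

32.3 Hz

k = Gd⁴/(8D³N_a) = (80.7×10³)(6.6⁴)/(8·64.0³·18) = 4.0565 N/mm = 4056.5 N/m
Wire length L = πDN_a = π·64.0·18 = 3619.1 mm
m = ρ·(πd²/4)·L = 7850 × 34.212×10⁻⁶ m² × 3.6191 m = 0.97196 kg
f_n = ½√(k/m) = 0.5·√(4056.5/0.97196) = 0.5·√(4173.5) = 32.301 Hz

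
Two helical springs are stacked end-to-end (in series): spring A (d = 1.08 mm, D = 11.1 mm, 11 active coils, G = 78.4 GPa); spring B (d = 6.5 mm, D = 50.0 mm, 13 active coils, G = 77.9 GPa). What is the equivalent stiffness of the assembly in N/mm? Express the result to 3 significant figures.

0.818 N/mm

k_A = Gd⁴/(8D³N_a) = (78.4×10³)(1.08⁴)/(8·11.1³·11) = 0.88626 N/mm
k_B = Gd⁴/(8D³N_a) = (77.9×10³)(6.5⁴)/(8·50.0³·13) = 10.697 N/mm
Series: 1/k_eq = 1/0.88626 + 1/10.697 = 1.2218; k_eq = 0.81845 N/mm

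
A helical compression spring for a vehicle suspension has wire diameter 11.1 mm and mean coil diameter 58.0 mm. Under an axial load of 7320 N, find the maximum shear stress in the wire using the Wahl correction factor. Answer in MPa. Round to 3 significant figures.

Spring index C = D/d = 58.0/11.1 = 5.2252
K_W = (4C−1)/(4C−4) + 0.615/C = 19.901/16.901 + 0.1177 = 1.2952
τ₀ = 8FD/(πd³) = 8·7320·58.0/(π·11.1³) = 3.39648e+06/4296.5 = 790.52 MPa
τ_max = K·τ₀ = 1.2952 × 790.52 = 1023.9 MPa

1020 MPa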